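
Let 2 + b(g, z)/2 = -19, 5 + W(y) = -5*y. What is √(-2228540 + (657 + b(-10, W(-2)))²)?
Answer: I*√1850315 ≈ 1360.3*I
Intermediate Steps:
W(y) = -5 - 5*y
b(g, z) = -42 (b(g, z) = -4 + 2*(-19) = -4 - 38 = -42)
√(-2228540 + (657 + b(-10, W(-2)))²) = √(-2228540 + (657 - 42)²) = √(-2228540 + 615²) = √(-2228540 + 378225) = √(-1850315) = I*√1850315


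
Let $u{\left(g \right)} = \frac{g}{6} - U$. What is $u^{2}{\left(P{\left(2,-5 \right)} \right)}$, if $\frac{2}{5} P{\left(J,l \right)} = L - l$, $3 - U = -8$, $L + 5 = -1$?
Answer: $\frac{18769}{144} \approx 130.34$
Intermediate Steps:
$L = -6$ ($L = -5 - 1 = -6$)
$U = 11$ ($U = 3 - -8 = 3 + 8 = 11$)
$P{\left(J,l \right)} = -15 - \frac{5 l}{2}$ ($P{\left(J,l \right)} = \frac{5 \left(-6 - l\right)}{2} = -15 - \frac{5 l}{2}$)
$u{\left(g \right)} = -11 + \frac{g}{6}$ ($u{\left(g \right)} = \frac{g}{6} - 11 = -11 + \frac{g}{6}$)
$u^{2}{\left(P{\left(2,-5 \right)} \right)} = \left(-11 + \frac{-15 - - \frac{25}{2}}{6}\right)^{2} = \left(-11 + \frac{-15 + \frac{25}{2}}{6}\right)^{2} = \left(-11 + \frac{1}{6} \left(- \frac{5}{2}\right)\right)^{2} = \left(-11 - \frac{5}{12}\right)^{2} = \left(- \frac{137}{12}\right)^{2} = \frac{18769}{144}$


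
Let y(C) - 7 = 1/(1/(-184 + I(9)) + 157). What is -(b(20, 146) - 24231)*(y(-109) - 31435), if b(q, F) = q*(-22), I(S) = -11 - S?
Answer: -24832455708192/32027 ≈ -7.7536e+8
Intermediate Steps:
b(q, F) = -22*q
y(C) = 224393/32027 (y(C) = 7 + 1/(1/(-184 + (-11 - 1*9)) + 157) = 7 + 1/(1/(-184 + (-11 - 9)) + 157) = 7 + 1/(1/(-184 - 20) + 157) = 7 + 1/(1/(-204) + 157) = 7 + 1/(-1/204 + 157) = 7 + 1/(32027/204) = 7 + 204/32027 = 224393/32027)
-(b(20, 146) - 24231)*(y(-109) - 31435) = -(-22*20 - 24231)*(224393/32027 - 31435) = -(-440 - 24231)*(-1006544352)/32027 = -(-24671)*(-1006544352)/32027 = -1*24832455708192/32027 = -24832455708192/32027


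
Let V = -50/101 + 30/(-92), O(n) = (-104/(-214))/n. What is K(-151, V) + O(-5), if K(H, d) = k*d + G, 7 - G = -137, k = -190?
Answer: 372740499/1242805 ≈ 299.92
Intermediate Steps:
G = 144 (G = 7 - 1*(-137) = 7 + 137 = 144)
O(n) = 52/(107*n) (O(n) = (-104*(-1/214))/n = 52/(107*n))
V = -3815/4646 (V = -50*1/101 + 30*(-1/92) = -50/101 - 15/46 = -3815/4646 ≈ -0.82114)
K(H, d) = 144 - 190*d (K(H, d) = -190*d + 144 = 144 - 190*d)
K(-151, V) + O(-5) = (144 - 190*(-3815/4646)) + (52/107)/(-5) = (144 + 362425/2323) + (52/107)*(-1/5) = 696937/2323 - 52/535 = 372740499/1242805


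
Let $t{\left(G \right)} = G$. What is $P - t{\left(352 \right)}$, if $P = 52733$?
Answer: $52381$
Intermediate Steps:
$P - t{\left(352 \right)} = 52733 - 352 = 52381$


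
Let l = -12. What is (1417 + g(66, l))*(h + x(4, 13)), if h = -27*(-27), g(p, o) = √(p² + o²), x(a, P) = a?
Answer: 1038661 + 21990*√5 ≈ 1.0878e+6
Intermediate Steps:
g(p, o) = √(o² + p²)
h = 729
(1417 + g(66, l))*(h + x(4, 13)) = (1417 + √((-12)² + 66²))*(729 + 4) = (1417 + √(144 + 4356))*733 = (1417 + √4500)*733 = (1417 + 30*√5)*733 = 1038661 + 21990*√5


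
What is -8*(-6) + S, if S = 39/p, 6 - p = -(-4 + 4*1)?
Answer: 109/2 ≈ 54.500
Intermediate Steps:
p = 6 (p = 6 - (-1)*(-4 + 4*1) = 6 - (-1)*(-4 + 4) = 6 - (-1)*0 = 6 - 1*0 = 6 + 0 = 6)
S = 13/2 (S = 39/6 = 39*(⅙) = 13/2 ≈ 6.5000)
-8*(-6) + S = -8*(-6) + 13/2 = 48 + 13/2 = 109/2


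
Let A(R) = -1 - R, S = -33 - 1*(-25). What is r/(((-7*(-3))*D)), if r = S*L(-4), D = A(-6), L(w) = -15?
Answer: 8/7 ≈ 1.1429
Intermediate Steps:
S = -8 (S = -33 + 25 = -8)
D = 5 (D = -1 - 1*(-6) = -1 + 6 = 5)
r = 120 (r = -8*(-15) = 120)
r/(((-7*(-3))*D)) = 120/((-7*(-3)*5)) = 120/((21*5)) = 120/105 = 120*(1/105) = 8/7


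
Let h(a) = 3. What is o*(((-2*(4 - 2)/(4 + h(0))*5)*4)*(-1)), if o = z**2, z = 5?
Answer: 2000/7 ≈ 285.71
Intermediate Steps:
o = 25 (o = 5**2 = 25)
o*(((-2*(4 - 2)/(4 + h(0))*5)*4)*(-1)) = 25*(((-2*(4 - 2)/(4 + 3)*5)*4)*(-1)) = 25*(((-4/7*5)*4)*(-1)) = 25*(((-2*2/7*5)*4)*(-1)) = 25*((-4/7*5*4)*(-1)) = 25*(-20/7*4*(-1)) = 25*(-80/7*(-1)) = 25*(80/7) = 2000/7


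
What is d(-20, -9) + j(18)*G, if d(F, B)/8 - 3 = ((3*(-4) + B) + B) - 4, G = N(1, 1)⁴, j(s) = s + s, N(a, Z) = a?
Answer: -212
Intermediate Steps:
j(s) = 2*s
G = 1 (G = 1⁴ = 1)
d(F, B) = -104 + 16*B (d(F, B) = 24 + 8*(((3*(-4) + B) + B) - 4) = 24 + 8*(((-12 + B) + B) - 4) = 24 + 8*((-12 + 2*B) - 4) = 24 + 8*(-16 + 2*B) = 24 + (-128 + 16*B) = -104 + 16*B)
d(-20, -9) + j(18)*G = (-104 + 16*(-9)) + (2*18)*1 = (-104 - 144) + 36*1 = -248 + 36 = -212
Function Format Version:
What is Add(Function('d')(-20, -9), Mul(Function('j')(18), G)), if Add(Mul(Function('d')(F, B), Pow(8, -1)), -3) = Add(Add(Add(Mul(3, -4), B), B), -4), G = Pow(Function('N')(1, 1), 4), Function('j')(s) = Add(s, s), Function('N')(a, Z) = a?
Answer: -212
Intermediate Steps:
Function('j')(s) = Mul(2, s)
G = 1 (G = Pow(1, 4) = 1)
Function('d')(F, B) = Add(-104, Mul(16, B)) (Function('d')(F, B) = Add(24, Mul(8, Add(Add(Add(Mul(3, -4), B), B), -4))) = Add(24, Mul(8, Add(Add(Add(-12, B), B), -4))) = Add(24, Mul(8, Add(Add(-12, Mul(2, B)), -4))) = Add(24, Mul(8, Add(-16, Mul(2, B)))) = Add(24, Add(-128, Mul(16, B))) = Add(-104, Mul(16, B)))
Add(Function('d')(-20, -9), Mul(Function('j')(18), G)) = Add(Add(-104, Mul(16, -9)), Mul(Mul(2, 18), 1)) = Add(Add(-104, -144), Mul(36, 1)) = Add(-248, 36) = -212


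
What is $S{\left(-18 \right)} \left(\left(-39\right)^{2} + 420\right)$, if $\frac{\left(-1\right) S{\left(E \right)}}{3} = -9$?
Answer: $52407$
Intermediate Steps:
$S{\left(E \right)} = 27$ ($S{\left(E \right)} = \left(-3\right) \left(-9\right) = 27$)
$S{\left(-18 \right)} \left(\left(-39\right)^{2} + 420\right) = 27 \left(\left(-39\right)^{2} + 420\right) = 27 \left(1521 + 420\right) = 27 \cdot 1941 = 52407$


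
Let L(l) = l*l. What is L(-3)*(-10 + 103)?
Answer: 837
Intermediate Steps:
L(l) = l²
L(-3)*(-10 + 103) = (-3)²*(-10 + 103) = 9*93 = 837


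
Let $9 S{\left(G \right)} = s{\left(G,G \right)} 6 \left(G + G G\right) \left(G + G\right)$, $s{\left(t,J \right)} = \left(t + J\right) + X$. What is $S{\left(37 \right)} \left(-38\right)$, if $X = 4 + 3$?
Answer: $-213498288$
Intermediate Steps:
$X = 7$
$s{\left(t,J \right)} = 7 + J + t$ ($s{\left(t,J \right)} = \left(t + J\right) + 7 = \left(J + t\right) + 7 = 7 + J + t$)
$S{\left(G \right)} = \frac{2 G \left(42 + 12 G\right) \left(G + G^{2}\right)}{9}$ ($S{\left(G \right)} = \frac{\left(7 + G + G\right) 6 \left(G + G G\right) \left(G + G\right)}{9} = \frac{\left(7 + 2 G\right) 6 \left(G + G^{2}\right) 2 G}{9} = \frac{\left(42 + 12 G\right) 2 G \left(G + G^{2}\right)}{9} = \frac{2 G \left(42 + 12 G\right) \left(G + G^{2}\right)}{9}$)
$S{\left(37 \right)} \left(-38\right) = \frac{4 \cdot 37^{2} \left(1 + 37\right) \left(7 + 2 \cdot 37\right)}{3} \left(-38\right) = \frac{4}{3} \cdot 1369 \cdot 38 \left(7 + 74\right) \left(-38\right) = \frac{4}{3} \cdot 1369 \cdot 38 \cdot 81 \left(-38\right) = 5618376 \left(-38\right) = -213498288$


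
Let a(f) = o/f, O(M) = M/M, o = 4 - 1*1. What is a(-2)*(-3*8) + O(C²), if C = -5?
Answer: 37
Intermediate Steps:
o = 3 (o = 4 - 1 = 3)
O(M) = 1
a(f) = 3/f
a(-2)*(-3*8) + O(C²) = (3/(-2))*(-3*8) + 1 = (3*(-½))*(-24) + 1 = -3/2*(-24) + 1 = 36 + 1 = 37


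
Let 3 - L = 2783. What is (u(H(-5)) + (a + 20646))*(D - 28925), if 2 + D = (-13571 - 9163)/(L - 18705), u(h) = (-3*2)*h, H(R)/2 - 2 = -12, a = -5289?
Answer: -9618550946697/21485 ≈ -4.4769e+8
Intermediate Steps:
L = -2780 (L = 3 - 1*2783 = 3 - 2783 = -2780)
H(R) = -20 (H(R) = 4 + 2*(-12) = 4 - 24 = -20)
u(h) = -6*h
D = -20236/21485 (D = -2 + (-13571 - 9163)/(-2780 - 18705) = -2 - 22734/(-21485) = -2 - 22734*(-1/21485) = -2 + 22734/21485 = -20236/21485 ≈ -0.94187)
(u(H(-5)) + (a + 20646))*(D - 28925) = (-6*(-20) + (-5289 + 20646))*(-20236/21485 - 28925) = (120 + 15357)*(-621473861/21485) = 15477*(-621473861/21485) = -9618550946697/21485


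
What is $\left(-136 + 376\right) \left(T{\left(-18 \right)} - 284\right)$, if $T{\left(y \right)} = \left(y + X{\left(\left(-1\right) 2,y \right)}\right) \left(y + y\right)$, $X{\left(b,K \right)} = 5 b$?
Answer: $173760$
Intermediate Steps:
$T{\left(y \right)} = 2 y \left(-10 + y\right)$ ($T{\left(y \right)} = \left(y + 5 \left(\left(-1\right) 2\right)\right) \left(y + y\right) = \left(y + 5 \left(-2\right)\right) 2 y = \left(y - 10\right) 2 y = \left(-10 + y\right) 2 y = 2 y \left(-10 + y\right)$)
$\left(-136 + 376\right) \left(T{\left(-18 \right)} - 284\right) = \left(-136 + 376\right) \left(2 \left(-18\right) \left(-10 - 18\right) - 284\right) = 240 \left(2 \left(-18\right) \left(-28\right) - 284\right) = 240 \left(1008 - 284\right) = 240 \cdot 724 = 173760$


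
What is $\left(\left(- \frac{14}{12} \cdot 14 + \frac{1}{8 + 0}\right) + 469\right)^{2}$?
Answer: $\frac{118091689}{576} \approx 2.0502 \cdot 10^{5}$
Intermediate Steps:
$\left(\left(- \frac{14}{12} \cdot 14 + \frac{1}{8 + 0}\right) + 469\right)^{2} = \left(\left(\left(-14\right) \frac{1}{12} \cdot 14 + \frac{1}{8}\right) + 469\right)^{2} = \left(\left(\left(- \frac{7}{6}\right) 14 + \frac{1}{8}\right) + 469\right)^{2} = \left(\left(- \frac{49}{3} + \frac{1}{8}\right) + 469\right)^{2} = \left(- \frac{389}{24} + 469\right)^{2} = \left(\frac{10867}{24}\right)^{2} = \frac{118091689}{576}$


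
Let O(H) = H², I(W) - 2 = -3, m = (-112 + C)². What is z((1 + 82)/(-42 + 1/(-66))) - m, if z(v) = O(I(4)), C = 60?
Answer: -2703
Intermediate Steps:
m = 2704 (m = (-112 + 60)² = (-52)² = 2704)
I(W) = -1 (I(W) = 2 - 3 = -1)
z(v) = 1 (z(v) = (-1)² = 1)
z((1 + 82)/(-42 + 1/(-66))) - m = 1 - 1*2704 = 1 - 2704 = -2703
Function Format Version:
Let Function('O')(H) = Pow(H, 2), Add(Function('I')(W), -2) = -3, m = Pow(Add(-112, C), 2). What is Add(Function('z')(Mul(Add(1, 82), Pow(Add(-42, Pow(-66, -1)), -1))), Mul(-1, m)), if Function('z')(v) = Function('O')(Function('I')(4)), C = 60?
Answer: -2703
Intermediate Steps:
m = 2704 (m = Pow(Add(-112, 60), 2) = Pow(-52, 2) = 2704)
Function('I')(W) = -1 (Function('I')(W) = Add(2, -3) = -1)
Function('z')(v) = 1 (Function('z')(v) = Pow(-1, 2) = 1)
Add(Function('z')(Mul(Add(1, 82), Pow(Add(-42, Pow(-66, -1)), -1))), Mul(-1, m)) = Add(1, Mul(-1, 2704)) = Add(1, -2704) = -2703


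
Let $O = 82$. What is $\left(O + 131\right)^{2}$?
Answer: $45369$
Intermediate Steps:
$\left(O + 131\right)^{2} = \left(82 + 131\right)^{2} = 213^{2} = 45369$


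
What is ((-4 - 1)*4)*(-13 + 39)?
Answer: -520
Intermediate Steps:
((-4 - 1)*4)*(-13 + 39) = -5*4*26 = -20*26 = -520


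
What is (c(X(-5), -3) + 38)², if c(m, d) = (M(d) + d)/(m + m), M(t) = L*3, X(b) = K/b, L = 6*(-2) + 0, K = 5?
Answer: 13225/4 ≈ 3306.3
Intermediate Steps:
L = -12 (L = -12 + 0 = -12)
X(b) = 5/b
M(t) = -36 (M(t) = -12*3 = -36)
c(m, d) = (-36 + d)/(2*m) (c(m, d) = (-36 + d)/(m + m) = (-36 + d)/((2*m)) = (-36 + d)*(1/(2*m)) = (-36 + d)/(2*m))
(c(X(-5), -3) + 38)² = ((-36 - 3)/(2*((5/(-5)))) + 38)² = ((½)*(-39)/(5*(-⅕)) + 38)² = ((½)*(-39)/(-1) + 38)² = ((½)*(-1)*(-39) + 38)² = (39/2 + 38)² = (115/2)² = 13225/4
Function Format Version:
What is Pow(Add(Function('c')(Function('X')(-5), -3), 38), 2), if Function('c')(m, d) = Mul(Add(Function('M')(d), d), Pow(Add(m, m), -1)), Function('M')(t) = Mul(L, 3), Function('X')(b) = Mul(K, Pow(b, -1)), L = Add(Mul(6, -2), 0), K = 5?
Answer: Rational(13225, 4) ≈ 3306.3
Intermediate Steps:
L = -12 (L = Add(-12, 0) = -12)
Function('X')(b) = Mul(5, Pow(b, -1))
Function('M')(t) = -36 (Function('M')(t) = Mul(-12, 3) = -36)
Function('c')(m, d) = Mul(Rational(1, 2), Pow(m, -1), Add(-36, d)) (Function('c')(m, d) = Mul(Add(-36, d), Pow(Add(m, m), -1)) = Mul(Add(-36, d), Pow(Mul(2, m), -1)) = Mul(Add(-36, d), Mul(Rational(1, 2), Pow(m, -1))) = Mul(Rational(1, 2), Pow(m, -1), Add(-36, d)))
Pow(Add(Function('c')(Function('X')(-5), -3), 38), 2) = Pow(Add(Mul(Rational(1, 2), Pow(Mul(5, Pow(-5, -1)), -1), Add(-36, -3)), 38), 2) = Pow(Add(Mul(Rational(1, 2), Pow(Mul(5, Rational(-1, 5)), -1), -39), 38), 2) = Pow(Add(Mul(Rational(1, 2), Pow(-1, -1), -39), 38), 2) = Pow(Add(Mul(Rational(1, 2), -1, -39), 38), 2) = Pow(Add(Rational(39, 2), 38), 2) = Pow(Rational(115, 2), 2) = Rational(13225, 4)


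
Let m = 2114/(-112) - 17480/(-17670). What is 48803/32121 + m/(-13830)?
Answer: 18614328841/12241098960 ≈ 1.5206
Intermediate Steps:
m = -13307/744 (m = 2114*(-1/112) - 17480*(-1/17670) = -151/8 + 92/93 = -13307/744 ≈ -17.886)
48803/32121 + m/(-13830) = 48803/32121 - 13307/744/(-13830) = 48803*(1/32121) - 13307/744*(-1/13830) = 48803/32121 + 13307/10289520 = 18614328841/12241098960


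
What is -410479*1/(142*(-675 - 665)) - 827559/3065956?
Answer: 275260656601/145847526920 ≈ 1.8873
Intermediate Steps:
-410479*1/(142*(-675 - 665)) - 827559/3065956 = -410479/(142*(-1340)) - 827559*1/3065956 = -410479/(-190280) - 827559/3065956 = -410479*(-1/190280) - 827559/3065956 = 410479/190280 - 827559/3065956 = 275260656601/145847526920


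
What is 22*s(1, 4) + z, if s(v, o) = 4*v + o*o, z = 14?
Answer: 454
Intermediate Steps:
s(v, o) = o² + 4*v (s(v, o) = 4*v + o² = o² + 4*v)
22*s(1, 4) + z = 22*(4² + 4*1) + 14 = 22*(16 + 4) + 14 = 22*20 + 14 = 440 + 14 = 454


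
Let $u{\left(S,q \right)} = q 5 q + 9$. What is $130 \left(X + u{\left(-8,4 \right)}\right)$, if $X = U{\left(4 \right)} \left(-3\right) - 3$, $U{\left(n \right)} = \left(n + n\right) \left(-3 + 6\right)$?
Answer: $1820$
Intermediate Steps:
$u{\left(S,q \right)} = 9 + 5 q^{2}$ ($u{\left(S,q \right)} = 5 q q + 9 = 5 q^{2} + 9 = 9 + 5 q^{2}$)
$U{\left(n \right)} = 6 n$ ($U{\left(n \right)} = 2 n 3 = 6 n$)
$X = -75$ ($X = 6 \cdot 4 \left(-3\right) - 3 = 24 \left(-3\right) - 3 = -72 - 3 = -75$)
$130 \left(X + u{\left(-8,4 \right)}\right) = 130 \left(-75 + \left(9 + 5 \cdot 4^{2}\right)\right) = 130 \left(-75 + \left(9 + 5 \cdot 16\right)\right) = 130 \left(-75 + \left(9 + 80\right)\right) = 130 \left(-75 + 89\right) = 130 \cdot 14 = 1820$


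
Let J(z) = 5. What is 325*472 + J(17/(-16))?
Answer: 153405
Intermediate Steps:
325*472 + J(17/(-16)) = 325*472 + 5 = 153400 + 5 = 153405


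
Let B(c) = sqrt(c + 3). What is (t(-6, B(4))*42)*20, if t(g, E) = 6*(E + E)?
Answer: 10080*sqrt(7) ≈ 26669.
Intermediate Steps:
B(c) = sqrt(3 + c)
t(g, E) = 12*E (t(g, E) = 6*(2*E) = 12*E)
(t(-6, B(4))*42)*20 = ((12*sqrt(3 + 4))*42)*20 = ((12*sqrt(7))*42)*20 = (504*sqrt(7))*20 = 10080*sqrt(7)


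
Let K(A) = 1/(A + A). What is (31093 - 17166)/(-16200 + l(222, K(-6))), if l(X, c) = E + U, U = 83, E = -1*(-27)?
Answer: -13927/16090 ≈ -0.86557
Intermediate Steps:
E = 27
K(A) = 1/(2*A)
l(X, c) = 110 (l(X, c) = 27 + 83 = 110)
(31093 - 17166)/(-16200 + l(222, K(-6))) = (31093 - 17166)/(-16200 + 110) = 13927/(-16090) = 13927*(-1/16090) = -13927/16090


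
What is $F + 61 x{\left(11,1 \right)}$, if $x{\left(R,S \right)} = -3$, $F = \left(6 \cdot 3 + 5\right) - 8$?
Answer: $-168$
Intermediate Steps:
$F = 15$ ($F = \left(18 + 5\right) - 8 = 23 - 8 = 15$)
$F + 61 x{\left(11,1 \right)} = 15 + 61 \left(-3\right) = 15 - 183 = -168$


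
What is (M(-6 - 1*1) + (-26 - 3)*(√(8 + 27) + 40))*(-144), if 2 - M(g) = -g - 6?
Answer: 166896 + 4176*√35 ≈ 1.9160e+5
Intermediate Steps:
M(g) = 8 + g (M(g) = 2 - (-g - 6) = 2 - (-6 - g) = 2 + (6 + g) = 8 + g)
(M(-6 - 1*1) + (-26 - 3)*(√(8 + 27) + 40))*(-144) = ((8 + (-6 - 1*1)) + (-26 - 3)*(√(8 + 27) + 40))*(-144) = ((8 + (-6 - 1)) - 29*(√35 + 40))*(-144) = ((8 - 7) - 29*(40 + √35))*(-144) = (1 + (-1160 - 29*√35))*(-144) = (-1159 - 29*√35)*(-144) = 166896 + 4176*√35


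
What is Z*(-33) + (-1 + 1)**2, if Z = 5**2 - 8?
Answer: -561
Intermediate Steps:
Z = 17 (Z = 25 - 8 = 17)
Z*(-33) + (-1 + 1)**2 = 17*(-33) + (-1 + 1)**2 = -561 + 0**2 = -561 + 0 = -561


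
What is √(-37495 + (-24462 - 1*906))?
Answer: I*√62863 ≈ 250.72*I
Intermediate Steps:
√(-37495 + (-24462 - 1*906)) = √(-37495 + (-24462 - 906)) = √(-37495 - 25368) = √(-62863) = I*√62863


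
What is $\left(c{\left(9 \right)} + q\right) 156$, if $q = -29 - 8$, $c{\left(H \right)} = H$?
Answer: $-4368$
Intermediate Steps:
$q = -37$
$\left(c{\left(9 \right)} + q\right) 156 = \left(9 - 37\right) 156 = \left(-28\right) 156 = -4368$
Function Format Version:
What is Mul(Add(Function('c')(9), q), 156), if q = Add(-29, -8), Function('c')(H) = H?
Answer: -4368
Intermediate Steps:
q = -37
Mul(Add(Function('c')(9), q), 156) = Mul(Add(9, -37), 156) = Mul(-28, 156) = -4368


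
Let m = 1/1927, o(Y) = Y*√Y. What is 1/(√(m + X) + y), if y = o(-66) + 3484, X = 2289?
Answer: 1927/(2*(3356834 + √2124953002 - 63591*I*√66)) ≈ 0.00027676 + 4.2016e-5*I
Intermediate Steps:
o(Y) = Y^(3/2)
m = 1/1927 ≈ 0.00051894
y = 3484 - 66*I*√66 (y = (-66)^(3/2) + 3484 = -66*I*√66 + 3484 = 3484 - 66*I*√66 ≈ 3484.0 - 536.19*I)
1/(√(m + X) + y) = 1/(√(1/1927 + 2289) + (3484 - 66*I*√66)) = 1/(√(4410904/1927) + (3484 - 66*I*√66)) = 1/(2*√2124953002/1927 + (3484 - 66*I*√66)) = 1/(3484 + 2*√2124953002/1927 - 66*I*√66)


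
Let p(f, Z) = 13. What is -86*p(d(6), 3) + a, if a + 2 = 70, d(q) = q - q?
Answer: -1050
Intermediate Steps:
d(q) = 0
a = 68 (a = -2 + 70 = 68)
-86*p(d(6), 3) + a = -86*13 + 68 = -1118 + 68 = -1050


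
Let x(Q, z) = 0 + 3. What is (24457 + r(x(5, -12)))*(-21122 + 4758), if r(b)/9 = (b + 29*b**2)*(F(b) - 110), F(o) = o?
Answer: 3760038100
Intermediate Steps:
x(Q, z) = 3
r(b) = 9*(-110 + b)*(b + 29*b**2) (r(b) = 9*((b + 29*b**2)*(b - 110)) = 9*((b + 29*b**2)*(-110 + b)) = 9*((-110 + b)*(b + 29*b**2)) = 9*(-110 + b)*(b + 29*b**2))
(24457 + r(x(5, -12)))*(-21122 + 4758) = (24457 + 9*3*(-110 - 3189*3 + 29*3**2))*(-21122 + 4758) = (24457 + 9*3*(-110 - 9567 + 29*9))*(-16364) = (24457 + 9*3*(-110 - 9567 + 261))*(-16364) = (24457 + 9*3*(-9416))*(-16364) = (24457 - 254232)*(-16364) = -229775*(-16364) = 3760038100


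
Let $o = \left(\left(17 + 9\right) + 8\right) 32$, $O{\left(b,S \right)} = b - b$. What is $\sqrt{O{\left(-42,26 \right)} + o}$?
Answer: $8 \sqrt{17} \approx 32.985$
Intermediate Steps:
$O{\left(b,S \right)} = 0$
$o = 1088$ ($o = \left(26 + 8\right) 32 = 34 \cdot 32 = 1088$)
$\sqrt{O{\left(-42,26 \right)} + o} = \sqrt{0 + 1088} = \sqrt{1088} = 8 \sqrt{17}$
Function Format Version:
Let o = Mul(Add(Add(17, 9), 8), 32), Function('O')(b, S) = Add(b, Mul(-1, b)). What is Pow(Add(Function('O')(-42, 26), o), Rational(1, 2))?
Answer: Mul(8, Pow(17, Rational(1, 2))) ≈ 32.985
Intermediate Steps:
Function('O')(b, S) = 0
o = 1088 (o = Mul(Add(26, 8), 32) = Mul(34, 32) = 1088)
Pow(Add(Function('O')(-42, 26), o), Rational(1, 2)) = Pow(Add(0, 1088), Rational(1, 2)) = Pow(1088, Rational(1, 2)) = Mul(8, Pow(17, Rational(1, 2)))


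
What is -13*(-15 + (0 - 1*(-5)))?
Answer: 130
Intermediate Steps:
-13*(-15 + (0 - 1*(-5))) = -13*(-15 + (0 + 5)) = -13*(-15 + 5) = -13*(-10) = 130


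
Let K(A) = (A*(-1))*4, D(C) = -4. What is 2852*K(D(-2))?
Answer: 45632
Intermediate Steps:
K(A) = -4*A (K(A) = -A*4 = -4*A)
2852*K(D(-2)) = 2852*(-4*(-4)) = 2852*16 = 45632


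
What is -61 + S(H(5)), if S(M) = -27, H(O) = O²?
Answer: -88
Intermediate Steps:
-61 + S(H(5)) = -61 - 27 = -88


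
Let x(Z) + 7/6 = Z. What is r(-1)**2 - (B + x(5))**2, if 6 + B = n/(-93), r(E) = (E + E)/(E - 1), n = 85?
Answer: -32637/3844 ≈ -8.4904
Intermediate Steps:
x(Z) = -7/6 + Z
r(E) = 2*E/(-1 + E) (r(E) = (2*E)/(-1 + E) = 2*E/(-1 + E))
B = -643/93 (B = -6 + 85/(-93) = -6 + 85*(-1/93) = -6 - 85/93 = -643/93 ≈ -6.9140)
r(-1)**2 - (B + x(5))**2 = (2*(-1)/(-1 - 1))**2 - (-643/93 + (-7/6 + 5))**2 = (2*(-1)/(-2))**2 - (-643/93 + 23/6)**2 = (2*(-1)*(-1/2))**2 - (-191/62)**2 = 1**2 - 1*36481/3844 = 1 - 36481/3844 = -32637/3844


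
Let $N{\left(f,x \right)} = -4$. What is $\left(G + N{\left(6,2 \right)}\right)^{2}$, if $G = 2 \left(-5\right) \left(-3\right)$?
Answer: $676$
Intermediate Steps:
$G = 30$ ($G = \left(-10\right) \left(-3\right) = 30$)
$\left(G + N{\left(6,2 \right)}\right)^{2} = \left(30 - 4\right)^{2} = 26^{2} = 676$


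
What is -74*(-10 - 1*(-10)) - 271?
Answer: -271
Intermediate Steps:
-74*(-10 - 1*(-10)) - 271 = -74*(-10 + 10) - 271 = -74*0 - 271 = 0 - 271 = -271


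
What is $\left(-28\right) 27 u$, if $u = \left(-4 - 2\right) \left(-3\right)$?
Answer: $-13608$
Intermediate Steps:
$u = 18$ ($u = \left(-6\right) \left(-3\right) = 18$)
$\left(-28\right) 27 u = \left(-28\right) 27 \cdot 18 = \left(-756\right) 18 = -13608$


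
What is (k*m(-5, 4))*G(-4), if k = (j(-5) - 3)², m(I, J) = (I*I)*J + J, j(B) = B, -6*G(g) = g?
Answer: 13312/3 ≈ 4437.3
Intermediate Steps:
G(g) = -g/6
m(I, J) = J + J*I² (m(I, J) = I²*J + J = J*I² + J = J + J*I²)
k = 64 (k = (-5 - 3)² = (-8)² = 64)
(k*m(-5, 4))*G(-4) = (64*(4*(1 + (-5)²)))*(-⅙*(-4)) = (64*(4*(1 + 25)))*(⅔) = (64*(4*26))*(⅔) = (64*104)*(⅔) = 6656*(⅔) = 13312/3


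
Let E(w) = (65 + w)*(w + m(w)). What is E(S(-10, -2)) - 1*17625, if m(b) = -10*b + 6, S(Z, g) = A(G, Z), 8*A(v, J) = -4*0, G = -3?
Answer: -17235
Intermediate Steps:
A(v, J) = 0 (A(v, J) = (-4*0)/8 = (⅛)*0 = 0)
S(Z, g) = 0
m(b) = 6 - 10*b
E(w) = (6 - 9*w)*(65 + w) (E(w) = (65 + w)*(w + (6 - 10*w)) = (65 + w)*(6 - 9*w) = (6 - 9*w)*(65 + w))
E(S(-10, -2)) - 1*17625 = (390 - 579*0 - 9*0²) - 1*17625 = (390 + 0 - 9*0) - 17625 = (390 + 0 + 0) - 17625 = 390 - 17625 = -17235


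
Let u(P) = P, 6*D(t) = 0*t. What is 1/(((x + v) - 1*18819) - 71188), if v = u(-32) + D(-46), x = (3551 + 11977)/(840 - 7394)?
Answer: -3277/295065567 ≈ -1.1106e-5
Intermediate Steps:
D(t) = 0 (D(t) = (0*t)/6 = (1/6)*0 = 0)
x = -7764/3277 (x = 15528/(-6554) = 15528*(-1/6554) = -7764/3277 ≈ -2.3692)
v = -32 (v = -32 + 0 = -32)
1/(((x + v) - 1*18819) - 71188) = 1/(((-7764/3277 - 32) - 1*18819) - 71188) = 1/((-112628/3277 - 18819) - 71188) = 1/(-61782491/3277 - 71188) = 1/(-295065567/3277) = -3277/295065567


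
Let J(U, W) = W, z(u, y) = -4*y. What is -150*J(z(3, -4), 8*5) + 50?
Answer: -5950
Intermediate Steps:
-150*J(z(3, -4), 8*5) + 50 = -1200*5 + 50 = -150*40 + 50 = -6000 + 50 = -5950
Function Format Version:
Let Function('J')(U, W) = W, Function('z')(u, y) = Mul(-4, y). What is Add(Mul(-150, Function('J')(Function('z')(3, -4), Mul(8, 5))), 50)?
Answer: -5950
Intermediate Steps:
Add(Mul(-150, Function('J')(Function('z')(3, -4), Mul(8, 5))), 50) = Add(Mul(-150, Mul(8, 5)), 50) = Add(Mul(-150, 40), 50) = Add(-6000, 50) = -5950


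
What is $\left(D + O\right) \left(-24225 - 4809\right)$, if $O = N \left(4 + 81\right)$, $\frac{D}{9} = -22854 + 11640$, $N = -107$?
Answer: $3194349714$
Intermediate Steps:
$D = -100926$ ($D = 9 \left(-22854 + 11640\right) = 9 \left(-11214\right) = -100926$)
$O = -9095$ ($O = - 107 \left(4 + 81\right) = \left(-107\right) 85 = -9095$)
$\left(D + O\right) \left(-24225 - 4809\right) = \left(-100926 - 9095\right) \left(-24225 - 4809\right) = \left(-110021\right) \left(-29034\right) = 3194349714$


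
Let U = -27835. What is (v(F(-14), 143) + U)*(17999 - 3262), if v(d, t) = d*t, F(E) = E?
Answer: -439707869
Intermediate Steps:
(v(F(-14), 143) + U)*(17999 - 3262) = (-14*143 - 27835)*(17999 - 3262) = (-2002 - 27835)*14737 = -29837*14737 = -439707869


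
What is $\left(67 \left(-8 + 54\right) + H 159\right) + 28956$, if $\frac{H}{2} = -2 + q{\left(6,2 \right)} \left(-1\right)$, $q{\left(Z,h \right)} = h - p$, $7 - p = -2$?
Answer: $33628$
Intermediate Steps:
$p = 9$ ($p = 7 - -2 = 7 + 2 = 9$)
$q{\left(Z,h \right)} = -9 + h$ ($q{\left(Z,h \right)} = h - 9 = -9 + h$)
$H = 10$ ($H = 2 \left(-2 + \left(-9 + 2\right) \left(-1\right)\right) = 2 \left(-2 - -7\right) = 2 \left(-2 + 7\right) = 2 \cdot 5 = 10$)
$\left(67 \left(-8 + 54\right) + H 159\right) + 28956 = \left(67 \left(-8 + 54\right) + 10 \cdot 159\right) + 28956 = \left(67 \cdot 46 + 1590\right) + 28956 = \left(3082 + 1590\right) + 28956 = 4672 + 28956 = 33628$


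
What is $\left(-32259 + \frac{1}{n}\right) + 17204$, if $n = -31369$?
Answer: $- \frac{472260296}{31369} \approx -15055.0$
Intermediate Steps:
$\left(-32259 + \frac{1}{n}\right) + 17204 = \left(-32259 + \frac{1}{-31369}\right) + 17204 = \left(-32259 - \frac{1}{31369}\right) + 17204 = - \frac{1011932572}{31369} + 17204 = - \frac{472260296}{31369}$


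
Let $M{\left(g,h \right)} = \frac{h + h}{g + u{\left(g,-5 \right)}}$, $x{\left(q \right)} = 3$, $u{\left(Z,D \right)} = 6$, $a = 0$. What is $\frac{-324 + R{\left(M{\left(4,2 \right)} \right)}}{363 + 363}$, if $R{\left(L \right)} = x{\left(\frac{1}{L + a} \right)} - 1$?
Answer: $- \frac{161}{363} \approx -0.44353$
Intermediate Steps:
$M{\left(g,h \right)} = \frac{2 h}{6 + g}$ ($M{\left(g,h \right)} = \frac{h + h}{g + 6} = \frac{2 h}{6 + g}$)
$R{\left(L \right)} = 2$ ($R{\left(L \right)} = 3 - 1 = 2$)
$\frac{-324 + R{\left(M{\left(4,2 \right)} \right)}}{363 + 363} = \frac{-324 + 2}{363 + 363} = - \frac{322}{726} = \left(-322\right) \frac{1}{726} = - \frac{161}{363}$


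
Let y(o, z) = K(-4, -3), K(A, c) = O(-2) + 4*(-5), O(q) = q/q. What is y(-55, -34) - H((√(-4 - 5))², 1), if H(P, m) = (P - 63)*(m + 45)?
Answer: 3293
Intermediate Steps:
O(q) = 1
K(A, c) = -19 (K(A, c) = 1 + 4*(-5) = 1 - 20 = -19)
y(o, z) = -19
H(P, m) = (-63 + P)*(45 + m)
y(-55, -34) - H((√(-4 - 5))², 1) = -19 - (-2835 - 63*1 + 45*(√(-4 - 5))² + (√(-4 - 5))²*1) = -19 - (-2835 - 63 + 45*(√(-9))² + (√(-9))²*1) = -19 - (-2835 - 63 + 45*(3*I)² + (3*I)²*1) = -19 - (-2835 - 63 + 45*(-9) - 9*1) = -19 - (-2835 - 63 - 405 - 9) = -19 - 1*(-3312) = -19 + 3312 = 3293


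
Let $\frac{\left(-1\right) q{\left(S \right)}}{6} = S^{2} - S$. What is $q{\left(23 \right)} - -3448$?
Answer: $412$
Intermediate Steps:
$q{\left(S \right)} = - 6 S^{2} + 6 S$ ($q{\left(S \right)} = - 6 \left(S^{2} - S\right) = - 6 S^{2} + 6 S$)
$q{\left(23 \right)} - -3448 = 6 \cdot 23 \left(1 - 23\right) - -3448 = 6 \cdot 23 \left(1 - 23\right) + 3448 = 6 \cdot 23 \left(-22\right) + 3448 = -3036 + 3448 = 412$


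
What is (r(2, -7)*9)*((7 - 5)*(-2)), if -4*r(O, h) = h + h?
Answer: -126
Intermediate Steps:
r(O, h) = -h/2 (r(O, h) = -(h + h)/4 = -h/2)
(r(2, -7)*9)*((7 - 5)*(-2)) = (-½*(-7)*9)*((7 - 5)*(-2)) = ((7/2)*9)*(2*(-2)) = (63/2)*(-4) = -126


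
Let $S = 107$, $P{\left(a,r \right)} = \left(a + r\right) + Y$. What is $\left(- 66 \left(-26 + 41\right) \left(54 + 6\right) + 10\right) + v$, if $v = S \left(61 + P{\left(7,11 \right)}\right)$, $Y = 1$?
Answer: $-50830$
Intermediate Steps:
$P{\left(a,r \right)} = 1 + a + r$ ($P{\left(a,r \right)} = \left(a + r\right) + 1 = 1 + a + r$)
$v = 8560$ ($v = 107 \left(61 + \left(1 + 7 + 11\right)\right) = 107 \left(61 + 19\right) = 107 \cdot 80 = 8560$)
$\left(- 66 \left(-26 + 41\right) \left(54 + 6\right) + 10\right) + v = \left(- 66 \left(-26 + 41\right) \left(54 + 6\right) + 10\right) + 8560 = \left(- 66 \cdot 15 \cdot 60 + 10\right) + 8560 = \left(\left(-66\right) 900 + 10\right) + 8560 = \left(-59400 + 10\right) + 8560 = -59390 + 8560 = -50830$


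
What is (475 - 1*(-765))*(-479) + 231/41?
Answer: -24352129/41 ≈ -5.9395e+5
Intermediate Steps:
(475 - 1*(-765))*(-479) + 231/41 = (475 + 765)*(-479) + 231*(1/41) = 1240*(-479) + 231/41 = -593960 + 231/41 = -24352129/41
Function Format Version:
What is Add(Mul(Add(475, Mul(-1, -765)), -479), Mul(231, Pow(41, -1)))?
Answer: Rational(-24352129, 41) ≈ -5.9395e+5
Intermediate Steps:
Add(Mul(Add(475, Mul(-1, -765)), -479), Mul(231, Pow(41, -1))) = Add(Mul(Add(475, 765), -479), Mul(231, Rational(1, 41))) = Add(Mul(1240, -479), Rational(231, 41)) = Add(-593960, Rational(231, 41)) = Rational(-24352129, 41)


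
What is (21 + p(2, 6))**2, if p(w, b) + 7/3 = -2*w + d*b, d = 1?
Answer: 3844/9 ≈ 427.11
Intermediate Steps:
p(w, b) = -7/3 + b - 2*w (p(w, b) = -7/3 + (-2*w + 1*b) = -7/3 + (-2*w + b) = -7/3 + (b - 2*w) = -7/3 + b - 2*w)
(21 + p(2, 6))**2 = (21 + (-7/3 + 6 - 2*2))**2 = (21 + (-7/3 + 6 - 4))**2 = (21 - 1/3)**2 = (62/3)**2 = 3844/9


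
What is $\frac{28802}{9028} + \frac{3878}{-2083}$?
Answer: $\frac{12491991}{9402662} \approx 1.3286$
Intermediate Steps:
$\frac{28802}{9028} + \frac{3878}{-2083} = 28802 \cdot \frac{1}{9028} + 3878 \left(- \frac{1}{2083}\right) = \frac{14401}{4514} - \frac{3878}{2083} = \frac{12491991}{9402662}$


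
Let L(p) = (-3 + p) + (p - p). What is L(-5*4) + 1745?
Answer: 1722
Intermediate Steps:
L(p) = -3 + p (L(p) = (-3 + p) + 0 = -3 + p)
L(-5*4) + 1745 = (-3 - 5*4) + 1745 = (-3 - 20) + 1745 = -23 + 1745 = 1722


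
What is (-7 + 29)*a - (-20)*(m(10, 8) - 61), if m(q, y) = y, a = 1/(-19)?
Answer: -20162/19 ≈ -1061.2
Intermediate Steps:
a = -1/19 ≈ -0.052632
(-7 + 29)*a - (-20)*(m(10, 8) - 61) = (-7 + 29)*(-1/19) - (-20)*(8 - 61) = 22*(-1/19) - (-20)*(-53) = -22/19 - 1*1060 = -22/19 - 1060 = -20162/19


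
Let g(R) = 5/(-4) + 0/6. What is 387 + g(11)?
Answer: 1543/4 ≈ 385.75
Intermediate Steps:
g(R) = -5/4 (g(R) = 5*(-1/4) + 0*(1/6) = -5/4 + 0 = -5/4)
387 + g(11) = 387 - 5/4 = 1543/4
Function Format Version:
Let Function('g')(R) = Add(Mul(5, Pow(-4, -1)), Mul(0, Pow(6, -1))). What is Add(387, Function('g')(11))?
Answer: Rational(1543, 4) ≈ 385.75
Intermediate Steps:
Function('g')(R) = Rational(-5, 4) (Function('g')(R) = Add(Mul(5, Rational(-1, 4)), Mul(0, Rational(1, 6))) = Add(Rational(-5, 4), 0) = Rational(-5, 4))
Add(387, Function('g')(11)) = Add(387, Rational(-5, 4)) = Rational(1543, 4)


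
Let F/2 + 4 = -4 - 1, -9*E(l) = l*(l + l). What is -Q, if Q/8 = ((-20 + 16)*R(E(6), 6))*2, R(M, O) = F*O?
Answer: -6912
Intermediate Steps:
E(l) = -2*l²/9 (E(l) = -l*(l + l)/9 = -l*2*l/9 = -2*l²/9)
F = -18 (F = -8 + 2*(-4 - 1) = -8 + 2*(-5) = -8 - 10 = -18)
R(M, O) = -18*O
Q = 6912 (Q = 8*(((-20 + 16)*(-18*6))*2) = 8*(-4*(-108)*2) = 8*(432*2) = 8*864 = 6912)
-Q = -1*6912 = -6912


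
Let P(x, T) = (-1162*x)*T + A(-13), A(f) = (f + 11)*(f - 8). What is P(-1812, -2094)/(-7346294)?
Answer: 2204504547/3673147 ≈ 600.17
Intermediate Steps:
A(f) = (-8 + f)*(11 + f) (A(f) = (11 + f)*(-8 + f) = (-8 + f)*(11 + f))
P(x, T) = 42 - 1162*T*x (P(x, T) = (-1162*x)*T + (-88 + (-13)² + 3*(-13)) = -1162*T*x + (-88 + 169 - 39) = -1162*T*x + 42 = 42 - 1162*T*x)
P(-1812, -2094)/(-7346294) = (42 - 1162*(-2094)*(-1812))/(-7346294) = (42 - 4409009136)*(-1/7346294) = -4409009094*(-1/7346294) = 2204504547/3673147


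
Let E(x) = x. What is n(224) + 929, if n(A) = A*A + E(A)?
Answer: 51329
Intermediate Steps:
n(A) = A + A² (n(A) = A*A + A = A² + A = A + A²)
n(224) + 929 = 224*(1 + 224) + 929 = 224*225 + 929 = 50400 + 929 = 51329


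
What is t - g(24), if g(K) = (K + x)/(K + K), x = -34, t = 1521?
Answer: 36509/24 ≈ 1521.2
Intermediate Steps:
g(K) = (-34 + K)/(2*K) (g(K) = (K - 34)/(K + K) = (-34 + K)/((2*K)) = (-34 + K)*(1/(2*K)) = (-34 + K)/(2*K))
t - g(24) = 1521 - (-34 + 24)/(2*24) = 1521 - (-10)/(2*24) = 1521 - 1*(-5/24) = 1521 + 5/24 = 36509/24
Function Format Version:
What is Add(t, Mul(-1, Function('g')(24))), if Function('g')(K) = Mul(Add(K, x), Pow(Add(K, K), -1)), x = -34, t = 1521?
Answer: Rational(36509, 24) ≈ 1521.2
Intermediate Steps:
Function('g')(K) = Mul(Rational(1, 2), Pow(K, -1), Add(-34, K)) (Function('g')(K) = Mul(Add(K, -34), Pow(Add(K, K), -1)) = Mul(Add(-34, K), Pow(Mul(2, K), -1)) = Mul(Add(-34, K), Mul(Rational(1, 2), Pow(K, -1))) = Mul(Rational(1, 2), Pow(K, -1), Add(-34, K)))
Add(t, Mul(-1, Function('g')(24))) = Add(1521, Mul(-1, Mul(Rational(1, 2), Pow(24, -1), Add(-34, 24)))) = Add(1521, Mul(-1, Mul(Rational(1, 2), Rational(1, 24), -10))) = Add(1521, Mul(-1, Rational(-5, 24))) = Add(1521, Rational(5, 24)) = Rational(36509, 24)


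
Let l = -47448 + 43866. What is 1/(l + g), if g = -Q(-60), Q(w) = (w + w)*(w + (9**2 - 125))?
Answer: -1/16062 ≈ -6.2259e-5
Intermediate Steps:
Q(w) = 2*w*(-44 + w) (Q(w) = (2*w)*(w + (81 - 125)) = (2*w)*(w - 44) = (2*w)*(-44 + w) = 2*w*(-44 + w))
l = -3582
g = -12480 (g = -2*(-60)*(-44 - 60) = -2*(-60)*(-104) = -1*12480 = -12480)
1/(l + g) = 1/(-3582 - 12480) = 1/(-16062) = -1/16062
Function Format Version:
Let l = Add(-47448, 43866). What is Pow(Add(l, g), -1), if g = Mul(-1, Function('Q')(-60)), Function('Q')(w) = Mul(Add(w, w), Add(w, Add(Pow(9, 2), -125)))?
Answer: Rational(-1, 16062) ≈ -6.2259e-5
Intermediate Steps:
Function('Q')(w) = Mul(2, w, Add(-44, w)) (Function('Q')(w) = Mul(Mul(2, w), Add(w, Add(81, -125))) = Mul(Mul(2, w), Add(w, -44)) = Mul(Mul(2, w), Add(-44, w)) = Mul(2, w, Add(-44, w)))
l = -3582
g = -12480 (g = Mul(-1, Mul(2, -60, Add(-44, -60))) = Mul(-1, Mul(2, -60, -104)) = Mul(-1, 12480) = -12480)
Pow(Add(l, g), -1) = Pow(Add(-3582, -12480), -1) = Pow(-16062, -1) = Rational(-1, 16062)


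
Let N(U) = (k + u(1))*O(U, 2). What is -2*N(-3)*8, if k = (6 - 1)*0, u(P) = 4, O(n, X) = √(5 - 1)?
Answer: -128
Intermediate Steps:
O(n, X) = 2 (O(n, X) = √4 = 2)
k = 0 (k = 5*0 = 0)
N(U) = 8 (N(U) = (0 + 4)*2 = 4*2 = 8)
-2*N(-3)*8 = -2*8*8 = -16*8 = -128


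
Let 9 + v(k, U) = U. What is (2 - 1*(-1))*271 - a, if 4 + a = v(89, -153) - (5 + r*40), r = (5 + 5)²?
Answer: 4984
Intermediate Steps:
v(k, U) = -9 + U
r = 100 (r = 10² = 100)
a = -4171 (a = -4 + ((-9 - 153) - (5 + 100*40)) = -4 + (-162 - (5 + 4000)) = -4 + (-162 - 1*4005) = -4 + (-162 - 4005) = -4 - 4167 = -4171)
(2 - 1*(-1))*271 - a = (2 - 1*(-1))*271 - 1*(-4171) = (2 + 1)*271 + 4171 = 3*271 + 4171 = 813 + 4171 = 4984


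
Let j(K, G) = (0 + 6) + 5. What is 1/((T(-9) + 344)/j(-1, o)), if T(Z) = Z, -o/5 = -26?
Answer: 11/335 ≈ 0.032836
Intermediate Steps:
o = 130 (o = -5*(-26) = 130)
j(K, G) = 11 (j(K, G) = 6 + 5 = 11)
1/((T(-9) + 344)/j(-1, o)) = 1/((-9 + 344)/11) = 1/(335*(1/11)) = 1/(335/11) = 11/335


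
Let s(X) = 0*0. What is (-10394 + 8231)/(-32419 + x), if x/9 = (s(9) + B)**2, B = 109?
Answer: -2163/74510 ≈ -0.029030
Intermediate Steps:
s(X) = 0
x = 106929 (x = 9*(0 + 109)**2 = 9*109**2 = 9*11881 = 106929)
(-10394 + 8231)/(-32419 + x) = (-10394 + 8231)/(-32419 + 106929) = -2163/74510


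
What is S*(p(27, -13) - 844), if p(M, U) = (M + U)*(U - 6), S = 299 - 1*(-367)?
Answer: -739260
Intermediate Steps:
S = 666 (S = 299 + 367 = 666)
p(M, U) = (-6 + U)*(M + U) (p(M, U) = (M + U)*(-6 + U) = (-6 + U)*(M + U))
S*(p(27, -13) - 844) = 666*(((-13)² - 6*27 - 6*(-13) + 27*(-13)) - 844) = 666*((169 - 162 + 78 - 351) - 844) = 666*(-266 - 844) = 666*(-1110) = -739260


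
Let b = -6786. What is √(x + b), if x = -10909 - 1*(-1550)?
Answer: I*√16145 ≈ 127.06*I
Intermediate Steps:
x = -9359 (x = -10909 + 1550 = -9359)
√(x + b) = √(-9359 - 6786) = √(-16145) = I*√16145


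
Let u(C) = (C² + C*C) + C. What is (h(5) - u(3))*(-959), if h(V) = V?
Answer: 15344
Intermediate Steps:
u(C) = C + 2*C² (u(C) = (C² + C²) + C = 2*C² + C = C + 2*C²)
(h(5) - u(3))*(-959) = (5 - 3*(1 + 2*3))*(-959) = (5 - 3*(1 + 6))*(-959) = (5 - 3*7)*(-959) = (5 - 1*21)*(-959) = (5 - 21)*(-959) = -16*(-959) = 15344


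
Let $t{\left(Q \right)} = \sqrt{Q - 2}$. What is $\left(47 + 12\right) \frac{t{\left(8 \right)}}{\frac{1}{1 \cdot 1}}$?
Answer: $59 \sqrt{6} \approx 144.52$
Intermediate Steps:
$t{\left(Q \right)} = \sqrt{-2 + Q}$
$\left(47 + 12\right) \frac{t{\left(8 \right)}}{\frac{1}{1 \cdot 1}} = \left(47 + 12\right) \frac{\sqrt{-2 + 8}}{\frac{1}{1 \cdot 1}} = 59 \frac{\sqrt{6}}{1^{-1}} = 59 \frac{\sqrt{6}}{1} = 59 \sqrt{6} \cdot 1 = 59 \sqrt{6}$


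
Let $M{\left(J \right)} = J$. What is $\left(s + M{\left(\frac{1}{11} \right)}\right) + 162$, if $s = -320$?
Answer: $- \frac{1737}{11} \approx -157.91$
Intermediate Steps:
$\left(s + M{\left(\frac{1}{11} \right)}\right) + 162 = \left(-320 + \frac{1}{11}\right) + 162 = - \frac{3519}{11} + 162 = - \frac{1737}{11}$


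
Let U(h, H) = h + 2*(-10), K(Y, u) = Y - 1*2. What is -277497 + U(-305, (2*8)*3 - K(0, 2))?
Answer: -277822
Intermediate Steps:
K(Y, u) = -2 + Y (K(Y, u) = Y - 2 = -2 + Y)
U(h, H) = -20 + h (U(h, H) = h - 20 = -20 + h)
-277497 + U(-305, (2*8)*3 - K(0, 2)) = -277497 + (-20 - 305) = -277497 - 325 = -277822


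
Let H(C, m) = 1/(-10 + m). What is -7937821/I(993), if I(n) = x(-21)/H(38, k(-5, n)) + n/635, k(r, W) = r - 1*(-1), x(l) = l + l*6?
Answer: -5040516335/1307823 ≈ -3854.1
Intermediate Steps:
x(l) = 7*l (x(l) = l + 6*l = 7*l)
k(r, W) = 1 + r (k(r, W) = r + 1 = 1 + r)
I(n) = 2058 + n/635 (I(n) = (7*(-21))/(1/(-10 + (1 - 5))) + n/635 = -147/(1/(-10 - 4)) + n*(1/635) = -147/(1/(-14)) + n/635 = -147/(-1/14) + n/635 = -147*(-14) + n/635 = 2058 + n/635)
-7937821/I(993) = -7937821/(2058 + (1/635)*993) = -7937821/(2058 + 993/635) = -7937821/1307823/635 = -7937821*635/1307823 = -5040516335/1307823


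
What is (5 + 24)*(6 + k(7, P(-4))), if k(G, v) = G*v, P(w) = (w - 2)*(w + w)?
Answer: 9918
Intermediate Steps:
P(w) = 2*w*(-2 + w) (P(w) = (-2 + w)*(2*w) = 2*w*(-2 + w))
(5 + 24)*(6 + k(7, P(-4))) = (5 + 24)*(6 + 7*(2*(-4)*(-2 - 4))) = 29*(6 + 7*(2*(-4)*(-6))) = 29*(6 + 7*48) = 29*(6 + 336) = 29*342 = 9918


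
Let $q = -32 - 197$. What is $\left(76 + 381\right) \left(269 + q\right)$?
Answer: $18280$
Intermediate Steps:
$q = -229$ ($q = -32 - 197 = -229$)
$\left(76 + 381\right) \left(269 + q\right) = \left(76 + 381\right) \left(269 - 229\right) = 457 \cdot 40 = 18280$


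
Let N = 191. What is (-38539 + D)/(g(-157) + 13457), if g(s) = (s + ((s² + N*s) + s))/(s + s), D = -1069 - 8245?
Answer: -47853/13475 ≈ -3.5512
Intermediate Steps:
D = -9314
g(s) = (s² + 193*s)/(2*s) (g(s) = (s + ((s² + 191*s) + s))/(s + s) = (s + (s² + 192*s))/((2*s)) = (s² + 193*s)*(1/(2*s)) = (s² + 193*s)/(2*s))
(-38539 + D)/(g(-157) + 13457) = (-38539 - 9314)/((193/2 + (½)*(-157)) + 13457) = -47853/((193/2 - 157/2) + 13457) = -47853/(18 + 13457) = -47853/13475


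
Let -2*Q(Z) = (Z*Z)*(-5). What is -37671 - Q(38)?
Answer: -41281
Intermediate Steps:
Q(Z) = 5*Z²/2 (Q(Z) = -Z*Z*(-5)/2 = -Z²*(-5)/2 = -(-5)*Z²/2 = 5*Z²/2)
-37671 - Q(38) = -37671 - 5*38²/2 = -37671 - 5*1444/2 = -37671 - 1*3610 = -37671 - 3610 = -41281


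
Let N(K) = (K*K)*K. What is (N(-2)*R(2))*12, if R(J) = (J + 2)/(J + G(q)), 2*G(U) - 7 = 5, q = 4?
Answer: -48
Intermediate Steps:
G(U) = 6 (G(U) = 7/2 + (1/2)*5 = 7/2 + 5/2 = 6)
R(J) = (2 + J)/(6 + J) (R(J) = (J + 2)/(J + 6) = (2 + J)/(6 + J))
N(K) = K**3 (N(K) = K**2*K = K**3)
(N(-2)*R(2))*12 = ((-2)**3*((2 + 2)/(6 + 2)))*12 = -8*4/8*12 = -4*12 = -48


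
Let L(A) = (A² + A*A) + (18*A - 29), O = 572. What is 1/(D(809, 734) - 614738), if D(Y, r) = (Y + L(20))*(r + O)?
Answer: 1/1918902 ≈ 5.2113e-7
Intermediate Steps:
L(A) = -29 + 2*A² + 18*A (L(A) = (A² + A²) + (-29 + 18*A) = 2*A² + (-29 + 18*A) = -29 + 2*A² + 18*A)
D(Y, r) = (572 + r)*(1131 + Y) (D(Y, r) = (Y + (-29 + 2*20² + 18*20))*(r + 572) = (Y + (-29 + 2*400 + 360))*(572 + r) = (Y + (-29 + 800 + 360))*(572 + r) = (Y + 1131)*(572 + r) = (1131 + Y)*(572 + r) = (572 + r)*(1131 + Y))
1/(D(809, 734) - 614738) = 1/((646932 + 572*809 + 1131*734 + 809*734) - 614738) = 1/((646932 + 462748 + 830154 + 593806) - 614738) = 1/(2533640 - 614738) = 1/1918902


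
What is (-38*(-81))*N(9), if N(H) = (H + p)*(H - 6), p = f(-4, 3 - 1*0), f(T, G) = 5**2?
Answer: 313956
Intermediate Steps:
f(T, G) = 25
p = 25
N(H) = (-6 + H)*(25 + H) (N(H) = (H + 25)*(H - 6) = (25 + H)*(-6 + H) = (-6 + H)*(25 + H))
(-38*(-81))*N(9) = (-38*(-81))*(-150 + 9**2 + 19*9) = 3078*(-150 + 81 + 171) = 3078*102 = 313956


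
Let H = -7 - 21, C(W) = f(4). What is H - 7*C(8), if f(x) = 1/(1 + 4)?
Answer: -147/5 ≈ -29.400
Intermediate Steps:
f(x) = 1/5
C(W) = 1/5
H = -28
H - 7*C(8) = -28 - 7*1/5 = -28 - 7/5 = -147/5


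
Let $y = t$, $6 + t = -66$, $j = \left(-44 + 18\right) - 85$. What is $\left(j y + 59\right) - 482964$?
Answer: $-474913$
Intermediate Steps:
$j = -111$ ($j = -26 - 85 = -111$)
$t = -72$ ($t = -6 - 66 = -72$)
$y = -72$
$\left(j y + 59\right) - 482964 = \left(\left(-111\right) \left(-72\right) + 59\right) - 482964 = \left(7992 + 59\right) - 482964 = 8051 - 482964 = -474913$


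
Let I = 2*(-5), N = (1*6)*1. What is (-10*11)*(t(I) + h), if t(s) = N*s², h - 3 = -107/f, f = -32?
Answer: -1067165/16 ≈ -66698.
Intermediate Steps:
N = 6 (N = 6*1 = 6)
h = 203/32 (h = 3 - 107/(-32) = 3 - 107*(-1/32) = 3 + 107/32 = 203/32 ≈ 6.3438)
I = -10
t(s) = 6*s²
(-10*11)*(t(I) + h) = (-10*11)*(6*(-10)² + 203/32) = -110*(6*100 + 203/32) = -110*(600 + 203/32) = -110*19403/32 = -1067165/16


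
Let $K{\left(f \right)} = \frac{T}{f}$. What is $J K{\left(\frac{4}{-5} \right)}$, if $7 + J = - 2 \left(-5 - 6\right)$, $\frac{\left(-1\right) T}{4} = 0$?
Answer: $0$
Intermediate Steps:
$T = 0$ ($T = \left(-4\right) 0 = 0$)
$J = 15$ ($J = -7 - 2 \left(-5 - 6\right) = -7 - -22 = -7 + 22 = 15$)
$K{\left(f \right)} = 0$ ($K{\left(f \right)} = \frac{0}{f} = 0$)
$J K{\left(\frac{4}{-5} \right)} = 15 \cdot 0 = 0$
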